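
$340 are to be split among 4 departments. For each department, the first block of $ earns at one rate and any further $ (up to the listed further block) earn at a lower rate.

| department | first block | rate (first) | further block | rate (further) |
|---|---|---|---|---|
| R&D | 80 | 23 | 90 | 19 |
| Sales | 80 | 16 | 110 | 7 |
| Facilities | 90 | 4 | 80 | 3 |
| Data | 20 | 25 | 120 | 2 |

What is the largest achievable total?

5820

Order all 8 blocks by rate: Data/tier1 25 > R&D/tier1 23 > R&D/tier2 19 > Sales/tier1 16 > Sales/tier2 7 > Facilities/tier1 4 > Facilities/tier2 3 > Data/tier2 2.
Data tier1 at 25: fill all 20 — 320 left.
Fill R&D tier1 block (80 at 23) — 240 left.
R&D tier2 at 19: fill all 90 — 150 left.
Fill Sales tier1 block (80 at 16) — 70 left.
Sales tier2 at 7: only 70 left, fill 70.
Total = 25×20 + 23×80 + 19×90 + 16×80 + 7×70 = 5820.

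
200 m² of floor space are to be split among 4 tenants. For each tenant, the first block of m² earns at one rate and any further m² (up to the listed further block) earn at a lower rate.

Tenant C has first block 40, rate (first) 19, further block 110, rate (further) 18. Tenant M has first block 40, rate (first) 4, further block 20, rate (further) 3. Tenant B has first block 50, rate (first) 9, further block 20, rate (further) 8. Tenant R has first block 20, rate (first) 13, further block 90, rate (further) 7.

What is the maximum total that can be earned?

3270

Treat each block as its own option and order by rate: Tenant C/tier1 19 > Tenant C/tier2 18 > Tenant R/tier1 13 > Tenant B/tier1 9 > Tenant B/tier2 8 > Tenant R/tier2 7 > Tenant M/tier1 4 > Tenant M/tier2 3.
Fill Tenant C tier1 block (40 at 19) ; 160 left.
Tenant C tier2 at 18: fill all 110 ; 50 left.
Fill Tenant R tier1 block (20 at 13) ; 30 left.
Tenant B tier1 at 9: only 30 left, fill 30.
Total = 19×40 + 18×110 + 13×20 + 9×30 = 3270.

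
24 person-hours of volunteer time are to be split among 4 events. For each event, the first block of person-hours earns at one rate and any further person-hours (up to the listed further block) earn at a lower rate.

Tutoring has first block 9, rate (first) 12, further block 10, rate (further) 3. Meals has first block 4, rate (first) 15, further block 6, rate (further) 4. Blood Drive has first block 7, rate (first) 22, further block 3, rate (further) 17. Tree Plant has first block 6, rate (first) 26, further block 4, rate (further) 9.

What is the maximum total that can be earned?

Rank every tier by rate: Tree Plant/first 26 > Blood Drive/first 22 > Blood Drive/second 17 > Meals/first 15 > Tutoring/first 12 > Tree Plant/second 9 > Meals/second 4 > Tutoring/second 3.
Fill Tree Plant first block (6 at 26) ; 18 left.
Blood Drive/first (22): +7 ; 11 left.
Blood Drive second at 17: fill all 3 ; 8 left.
Fill Meals first block (4 at 15) ; 4 left.
Tutoring/first: +4 of 9 at 12; pool empty.
Total = 26×6 + 22×7 + 17×3 + 15×4 + 12×4 = 469.

469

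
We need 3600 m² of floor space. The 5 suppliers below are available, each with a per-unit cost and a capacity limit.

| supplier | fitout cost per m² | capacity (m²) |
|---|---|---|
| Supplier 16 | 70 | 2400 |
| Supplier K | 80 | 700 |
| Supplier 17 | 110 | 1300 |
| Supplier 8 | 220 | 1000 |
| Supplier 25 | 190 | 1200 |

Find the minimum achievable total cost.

279000

Use suppliers in increasing cost order.
Supplier 16 at 70: take all 2400 m² — 1200 still needed.
Take 700 from Supplier K at 80 — need 500 more.
Take 500 from Supplier 17 at 110 to finish.
Supplier 25, Supplier 8: unused.
Cost = 2400×70 + 700×80 + 500×110 = 279000.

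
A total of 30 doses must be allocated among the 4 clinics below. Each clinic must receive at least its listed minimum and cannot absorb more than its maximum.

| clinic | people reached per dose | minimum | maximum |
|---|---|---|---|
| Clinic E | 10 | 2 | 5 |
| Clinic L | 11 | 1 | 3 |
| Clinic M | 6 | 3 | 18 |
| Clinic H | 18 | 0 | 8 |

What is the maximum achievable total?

Meeting every minimum uses 2+1+3+0 = 6 doses, leaving 24.
Highest people reached per dose first: Clinic H 18 > Clinic L 11 > Clinic E 10 > Clinic M 6.
Clinic H: +8 to 8 (cap) — 16 left.
Clinic L: +2 to 3 (cap) — 14 left.
Clinic E: +3 to 5 (cap) — 11 left.
Only 11 left; Clinic M takes them to reach 14.
Total = 10×5 + 11×3 + 6×14 + 18×8 = 311.

311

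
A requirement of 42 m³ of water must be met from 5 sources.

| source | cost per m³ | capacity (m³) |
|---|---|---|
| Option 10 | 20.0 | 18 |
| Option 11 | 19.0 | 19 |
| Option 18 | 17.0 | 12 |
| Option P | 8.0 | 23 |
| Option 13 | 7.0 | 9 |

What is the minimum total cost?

417

Cheapest first:
Option 13 at 7.0: take all 9 m³ → 33 still needed.
Take 23 from Option P at 8.0 → need 10 more.
Option 18 at 17.0: take 10 of its 12 → requirement met.
Option 11, Option 10: unused.
Cost = 9×7.0 + 23×8.0 + 10×17.0 = 417.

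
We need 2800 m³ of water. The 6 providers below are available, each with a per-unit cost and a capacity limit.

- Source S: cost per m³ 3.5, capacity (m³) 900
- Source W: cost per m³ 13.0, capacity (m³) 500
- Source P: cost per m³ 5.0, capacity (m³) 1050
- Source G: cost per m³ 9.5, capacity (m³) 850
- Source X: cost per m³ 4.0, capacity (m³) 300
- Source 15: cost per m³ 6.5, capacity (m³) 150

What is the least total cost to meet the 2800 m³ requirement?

Fill from the cheapest provider first.
Source S at 3.5: take all 900 m³ — 1900 still needed.
Source X at 4.0: take all 300 m³ — 1600 still needed.
Source P (5.0): use full 1050 — 550 m³ to go.
Source 15 (6.5): use full 150 — 400 m³ to go.
Source G at 9.5: take 400 of its 850 — requirement met.
Source W: unused.
Cost = 900×3.5 + 300×4.0 + 1050×5.0 + 150×6.5 + 400×9.5 = 14375.

14375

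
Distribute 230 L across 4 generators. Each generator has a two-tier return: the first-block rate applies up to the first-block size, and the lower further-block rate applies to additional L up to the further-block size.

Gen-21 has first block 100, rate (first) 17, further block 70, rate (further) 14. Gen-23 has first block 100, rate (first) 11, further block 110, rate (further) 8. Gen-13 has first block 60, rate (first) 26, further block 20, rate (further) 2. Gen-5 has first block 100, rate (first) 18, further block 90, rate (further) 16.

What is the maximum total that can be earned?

4550

Treat each block as its own option and order by rate: Gen-13/first 26 > Gen-5/first 18 > Gen-21/first 17 > Gen-5/second 16 > Gen-21/second 14 > Gen-23/first 11 > Gen-23/second 8 > Gen-13/second 2.
Gen-13/first (26): +60 → 170 left.
Gen-5/first (18): +100 → 70 left.
Gen-21 first at 17: only 70 left, fill 70.
Total = 26×60 + 18×100 + 17×70 = 4550.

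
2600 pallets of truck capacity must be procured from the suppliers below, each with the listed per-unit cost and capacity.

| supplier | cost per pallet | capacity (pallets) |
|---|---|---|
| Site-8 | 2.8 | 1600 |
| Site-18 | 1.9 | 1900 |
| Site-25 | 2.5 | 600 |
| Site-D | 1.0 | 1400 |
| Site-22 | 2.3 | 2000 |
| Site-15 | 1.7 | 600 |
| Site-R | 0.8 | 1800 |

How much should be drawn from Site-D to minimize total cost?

800

Cheapest first:
Take 1800 from Site-R at 0.8 → need 800 more.
Site-D (1.0): take the remaining 800 → done.
Site-15, Site-18, Site-22, Site-25, Site-8: unused.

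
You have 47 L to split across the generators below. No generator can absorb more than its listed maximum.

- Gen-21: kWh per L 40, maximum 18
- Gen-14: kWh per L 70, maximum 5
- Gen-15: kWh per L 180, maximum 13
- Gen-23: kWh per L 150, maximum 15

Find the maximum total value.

Rank by kWh per L: Gen-15 180 > Gen-23 150 > Gen-14 70 > Gen-21 40.
Gen-15: +13 to 13 (cap) → 34 left.
Gen-23: +15 to 15 (cap) → 19 left.
Gen-14: +5 to 5 (cap) → 14 left.
Gen-21: +14 (room for 18) → 14. Pool exhausted.
Total = 40×14 + 70×5 + 180×13 + 150×15 = 5500.

5500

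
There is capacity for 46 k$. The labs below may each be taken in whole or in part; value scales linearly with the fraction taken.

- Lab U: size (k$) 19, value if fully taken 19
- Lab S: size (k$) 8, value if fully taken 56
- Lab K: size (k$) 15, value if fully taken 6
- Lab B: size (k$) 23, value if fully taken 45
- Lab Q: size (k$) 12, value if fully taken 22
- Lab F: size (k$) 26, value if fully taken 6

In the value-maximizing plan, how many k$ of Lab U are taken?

Rank by value-to-size ratio: Lab S 56/8≈7, Lab B 45/23≈1.96, Lab Q 22/12≈1.83, Lab U 19/19≈1, Lab K 6/15≈0.4, Lab F 6/26≈0.231.
Lab S: take in full, 8 k$ for value 56 ; 38 left.
Take all of Lab B (23 k$, value 45) ; 15 k$ left.
Lab Q: take in full, 12 k$ for value 22 ; 3 left.
Only 3 k$ remain; take 3/19 of Lab U for value 19×3/19 = 3.

3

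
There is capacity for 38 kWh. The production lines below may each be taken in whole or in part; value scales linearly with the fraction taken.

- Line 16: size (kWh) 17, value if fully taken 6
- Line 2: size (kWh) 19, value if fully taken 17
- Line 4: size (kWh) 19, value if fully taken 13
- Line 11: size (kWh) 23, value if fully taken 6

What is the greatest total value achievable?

30

Rank by value-to-size ratio: Line 2 17/19≈0.895, Line 4 13/19≈0.684, Line 16 6/17≈0.353, Line 11 6/23≈0.261.
All 19 kWh of Line 2 fit (value 17) — 19 remain.
All 19 kWh of Line 4 fit (value 13) — 0 remain.
Total value = 30.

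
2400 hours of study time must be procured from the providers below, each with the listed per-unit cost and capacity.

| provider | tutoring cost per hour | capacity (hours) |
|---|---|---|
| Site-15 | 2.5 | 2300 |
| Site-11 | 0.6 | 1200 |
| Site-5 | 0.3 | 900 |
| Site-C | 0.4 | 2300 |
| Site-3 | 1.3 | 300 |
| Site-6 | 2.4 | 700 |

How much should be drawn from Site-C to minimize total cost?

1500

Cheapest first:
Site-5 (0.3): use full 900 — 1500 hours to go.
Site-C (0.4): take the remaining 1500 — done.
Site-11, Site-3, Site-6, Site-15: unused.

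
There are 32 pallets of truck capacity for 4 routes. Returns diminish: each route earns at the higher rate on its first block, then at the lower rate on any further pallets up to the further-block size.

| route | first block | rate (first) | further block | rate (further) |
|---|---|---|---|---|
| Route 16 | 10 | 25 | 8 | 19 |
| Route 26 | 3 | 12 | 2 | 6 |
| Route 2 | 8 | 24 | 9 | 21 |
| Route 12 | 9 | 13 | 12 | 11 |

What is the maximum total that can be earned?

726

Treat each block as its own option and order by rate: Route 16/tier1 25 > Route 2/tier1 24 > Route 2/tier2 21 > Route 16/tier2 19 > Route 12/tier1 13 > Route 26/tier1 12 > Route 12/tier2 11 > Route 26/tier2 6.
Fill Route 16 tier1 block (10 at 25) → 22 left.
Route 2/tier1 (24): +8 → 14 left.
Route 2 tier2 at 21: fill all 9 → 5 left.
5 remain; put them into Route 16 tier2 at 19.
Total = 25×10 + 24×8 + 21×9 + 19×5 = 726.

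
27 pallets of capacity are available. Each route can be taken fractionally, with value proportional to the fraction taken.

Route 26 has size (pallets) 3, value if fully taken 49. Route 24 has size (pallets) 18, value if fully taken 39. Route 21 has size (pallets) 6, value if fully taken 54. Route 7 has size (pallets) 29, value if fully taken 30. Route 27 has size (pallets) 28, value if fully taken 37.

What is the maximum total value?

142

Best value per unit of size first: Route 26 49/3≈16.3, Route 21 54/6≈9, Route 24 39/18≈2.17, Route 27 37/28≈1.32, Route 7 30/29≈1.03.
Take all of Route 26 (3 pallets, value 49) → 24 pallets left.
Route 21: take in full, 6 pallets for value 54 → 18 left.
All 18 pallets of Route 24 fit (value 39) → 0 remain.
Total value = 142.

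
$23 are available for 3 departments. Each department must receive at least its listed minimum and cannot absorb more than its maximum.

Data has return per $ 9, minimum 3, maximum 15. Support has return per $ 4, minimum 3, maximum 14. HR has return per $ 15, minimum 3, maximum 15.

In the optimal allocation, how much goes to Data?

Meeting every minimum uses 3+3+3 = 9 $, leaving 14.
Rank by return per $: HR 15 > Data 9 > Support 4.
Give HR 12 more to hit its cap of 15 ; 2 left.
Only 2 left; Data takes them to reach 5.

5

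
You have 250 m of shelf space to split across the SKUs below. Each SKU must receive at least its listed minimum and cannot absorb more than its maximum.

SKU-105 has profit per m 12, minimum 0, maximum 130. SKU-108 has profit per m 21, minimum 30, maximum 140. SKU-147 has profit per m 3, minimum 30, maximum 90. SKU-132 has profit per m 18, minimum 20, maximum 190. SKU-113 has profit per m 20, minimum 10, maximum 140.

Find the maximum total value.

Meeting every minimum uses 0+30+30+20+10 = 90 m, leaving 160.
Highest profit per m first: SKU-108 21 > SKU-113 20 > SKU-132 18 > SKU-105 12 > SKU-147 3.
SKU-108 takes 110 more to reach its cap of 140 → 50 left.
Only 50 left; SKU-113 takes them to reach 60.
Total = 21×140 + 3×30 + 18×20 + 20×60 = 4590.

4590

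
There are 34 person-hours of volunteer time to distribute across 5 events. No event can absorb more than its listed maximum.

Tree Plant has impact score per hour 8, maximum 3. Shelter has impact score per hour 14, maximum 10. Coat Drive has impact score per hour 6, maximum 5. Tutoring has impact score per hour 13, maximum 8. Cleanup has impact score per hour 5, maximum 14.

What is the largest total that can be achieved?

338

Order the events by impact score per hour: Shelter 14 > Tutoring 13 > Tree Plant 8 > Coat Drive 6 > Cleanup 5.
Shelter takes 10 to reach its cap of 10 — 24 left.
Tutoring: +8 to 8 (cap) — 16 left.
Give Tree Plant 3 to hit its cap of 3 — 13 left.
Give Coat Drive 5 to hit its cap of 5 — 8 left.
Cleanup has room for 14 but only 8 remain, so it gets 8.
Total = 8×3 + 14×10 + 6×5 + 13×8 + 5×8 = 338.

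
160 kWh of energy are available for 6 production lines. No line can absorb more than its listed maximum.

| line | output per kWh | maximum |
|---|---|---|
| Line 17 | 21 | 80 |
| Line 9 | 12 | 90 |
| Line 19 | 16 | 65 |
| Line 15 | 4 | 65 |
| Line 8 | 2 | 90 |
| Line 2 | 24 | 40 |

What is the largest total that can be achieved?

Order the production lines by output per kWh: Line 2 24 > Line 17 21 > Line 19 16 > Line 9 12 > Line 15 4 > Line 8 2.
Line 2 takes 40 to reach its cap of 40 → 120 left.
Line 17 takes 80 to reach its cap of 80 → 40 left.
Only 40 left; Line 19 takes them to reach 40.
Total = 21×80 + 16×40 + 24×40 = 3280.

3280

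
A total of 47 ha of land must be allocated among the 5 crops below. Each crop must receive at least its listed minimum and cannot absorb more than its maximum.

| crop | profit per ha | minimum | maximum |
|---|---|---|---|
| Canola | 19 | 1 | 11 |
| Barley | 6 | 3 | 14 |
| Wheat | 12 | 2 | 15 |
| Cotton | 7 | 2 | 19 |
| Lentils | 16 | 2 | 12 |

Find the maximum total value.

Meeting every minimum uses 1+3+2+2+2 = 10 ha, leaving 37.
Highest profit per ha first: Canola 19 > Lentils 16 > Wheat 12 > Cotton 7 > Barley 6.
Canola: +10 to 11 (cap) ; 27 left.
Give Lentils 10 more to hit its cap of 12 ; 17 left.
Wheat takes 13 more to reach its cap of 15 ; 4 left.
Cotton has room for 17 more but only 4 remain, so it gets 6.
Total = 19×11 + 6×3 + 12×15 + 7×6 + 16×12 = 641.

641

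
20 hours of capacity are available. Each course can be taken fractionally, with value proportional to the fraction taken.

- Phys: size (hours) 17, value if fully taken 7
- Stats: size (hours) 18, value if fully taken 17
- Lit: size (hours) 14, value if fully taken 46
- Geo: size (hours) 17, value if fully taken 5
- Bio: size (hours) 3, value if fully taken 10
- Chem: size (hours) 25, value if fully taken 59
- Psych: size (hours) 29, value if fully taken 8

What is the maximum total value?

63.08

Sort by value density: Bio 10/3≈3.33, Lit 46/14≈3.29, Chem 59/25≈2.36, Stats 17/18≈0.944, Phys 7/17≈0.412, Geo 5/17≈0.294, Psych 8/29≈0.276.
Bio: take in full, 3 hours for value 10 → 17 left.
Take all of Lit (14 hours, value 46) → 3 hours left.
Fill the last 3 hours with part of Chem: 3/25 of it earns 7.08.
Total value = 63.08.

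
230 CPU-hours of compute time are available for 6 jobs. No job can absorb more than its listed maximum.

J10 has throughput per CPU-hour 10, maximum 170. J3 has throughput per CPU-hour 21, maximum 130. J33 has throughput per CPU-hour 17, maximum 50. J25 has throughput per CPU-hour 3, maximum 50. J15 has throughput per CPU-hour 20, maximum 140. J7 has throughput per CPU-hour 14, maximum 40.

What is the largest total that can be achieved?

Rank by throughput per CPU-hour: J3 21 > J15 20 > J33 17 > J7 14 > J10 10 > J25 3.
J3: +130 to 130 (cap) → 100 left.
J15 has room for 140 but only 100 remain, so it gets 100.
Total = 21×130 + 20×100 = 4730.

4730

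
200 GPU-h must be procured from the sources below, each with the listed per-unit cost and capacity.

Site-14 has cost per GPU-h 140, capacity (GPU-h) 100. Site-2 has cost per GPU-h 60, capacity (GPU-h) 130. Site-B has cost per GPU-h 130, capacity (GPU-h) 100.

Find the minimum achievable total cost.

Fill from the cheapest source first.
Site-2 (60): use full 130 — 70 GPU-h to go.
Take 70 from Site-B at 130 to finish.
Site-14: unused.
Cost = 130×60 + 70×130 = 16900.

16900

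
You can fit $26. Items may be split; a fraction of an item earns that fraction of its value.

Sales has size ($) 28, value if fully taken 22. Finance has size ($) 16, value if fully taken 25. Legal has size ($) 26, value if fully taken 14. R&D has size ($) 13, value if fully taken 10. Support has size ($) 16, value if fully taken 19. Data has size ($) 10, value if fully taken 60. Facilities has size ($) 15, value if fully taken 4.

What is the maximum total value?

Best value per unit of size first: Data 60/10≈6, Finance 25/16≈1.56, Support 19/16≈1.19, Sales 22/28≈0.786, R&D 10/13≈0.769, Legal 14/26≈0.538, Facilities 4/15≈0.267.
Data: take in full, 10 $ for value 60 — 16 left.
Take all of Finance (16 $, value 25) — 0 $ left.
Total value = 85.

85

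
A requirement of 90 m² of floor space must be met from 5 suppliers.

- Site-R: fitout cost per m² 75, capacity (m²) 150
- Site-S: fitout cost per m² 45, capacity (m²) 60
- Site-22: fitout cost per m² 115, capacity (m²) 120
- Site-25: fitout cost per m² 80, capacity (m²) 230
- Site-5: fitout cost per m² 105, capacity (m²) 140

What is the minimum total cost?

4950

Cheapest first:
Site-S (45): use full 60 → 30 m² to go.
Site-R at 75: take 30 of its 150 → requirement met.
Site-25, Site-5, Site-22: unused.
Cost = 60×45 + 30×75 = 4950.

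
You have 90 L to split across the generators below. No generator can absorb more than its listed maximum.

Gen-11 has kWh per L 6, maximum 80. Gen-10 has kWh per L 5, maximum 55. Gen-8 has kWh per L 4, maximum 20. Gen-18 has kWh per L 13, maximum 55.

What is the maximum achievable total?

Order the generators by kWh per L: Gen-18 13 > Gen-11 6 > Gen-10 5 > Gen-8 4.
Give Gen-18 55 to hit its cap of 55 ; 35 left.
Gen-11: +35 (room for 80) → 35. Pool exhausted.
Total = 6×35 + 13×55 = 925.

925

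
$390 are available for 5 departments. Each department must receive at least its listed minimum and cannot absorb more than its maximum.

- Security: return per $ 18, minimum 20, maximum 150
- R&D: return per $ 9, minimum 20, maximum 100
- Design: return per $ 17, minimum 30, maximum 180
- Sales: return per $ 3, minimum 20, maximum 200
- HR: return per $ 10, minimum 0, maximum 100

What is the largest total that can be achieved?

6200

Meeting every minimum uses 20+20+30+20+0 = 90 $, leaving 300.
Order the departments by return per $: Security 18 > Design 17 > HR 10 > R&D 9 > Sales 3.
Security takes 130 more to reach its cap of 150 ; 170 left.
Design: +150 to 180 (cap) ; 20 left.
HR: +20 (room for 100) → 20. Pool exhausted.
Total = 18×150 + 9×20 + 17×180 + 3×20 + 10×20 = 6200.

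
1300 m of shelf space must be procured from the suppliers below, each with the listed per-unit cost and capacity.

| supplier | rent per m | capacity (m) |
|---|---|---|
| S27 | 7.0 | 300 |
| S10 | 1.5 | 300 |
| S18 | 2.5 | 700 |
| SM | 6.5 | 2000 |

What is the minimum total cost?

Fill from the cheapest supplier first.
Take 300 from S10 at 1.5 — need 1000 more.
Take 700 from S18 at 2.5 — need 300 more.
SM at 6.5: take 300 of its 2000 — requirement met.
S27: unused.
Cost = 300×1.5 + 700×2.5 + 300×6.5 = 4150.

4150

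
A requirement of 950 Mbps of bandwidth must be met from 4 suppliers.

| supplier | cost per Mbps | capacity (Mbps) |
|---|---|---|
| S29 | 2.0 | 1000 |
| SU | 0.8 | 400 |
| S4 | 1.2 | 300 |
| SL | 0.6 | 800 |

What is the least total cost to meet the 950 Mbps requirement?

600

Cheapest first:
SL at 0.6: take all 800 Mbps → 150 still needed.
Take 150 from SU at 0.8 to finish.
S4, S29: unused.
Cost = 800×0.6 + 150×0.8 = 600.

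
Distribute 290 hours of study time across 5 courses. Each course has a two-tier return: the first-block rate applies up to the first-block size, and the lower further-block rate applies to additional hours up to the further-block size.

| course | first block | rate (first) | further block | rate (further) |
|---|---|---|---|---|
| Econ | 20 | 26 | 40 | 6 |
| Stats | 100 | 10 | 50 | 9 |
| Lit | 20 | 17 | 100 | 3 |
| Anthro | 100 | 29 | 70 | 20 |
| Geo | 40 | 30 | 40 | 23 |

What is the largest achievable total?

7280

Order all 10 blocks by rate: Geo/T1 30 > Anthro/T1 29 > Econ/T1 26 > Geo/T2 23 > Anthro/T2 20 > Lit/T1 17 > Stats/T1 10 > Stats/T2 9 > Econ/T2 6 > Lit/T2 3.
Fill Geo T1 block (40 at 30) ; 250 left.
Fill Anthro T1 block (100 at 29) ; 150 left.
Fill Econ T1 block (20 at 26) ; 130 left.
Fill Geo T2 block (40 at 23) ; 90 left.
Anthro T2 at 20: fill all 70 ; 20 left.
Lit/T1 (17): +20 ; 0 left.
Total = 30×40 + 29×100 + 26×20 + 23×40 + 20×70 + 17×20 = 7280.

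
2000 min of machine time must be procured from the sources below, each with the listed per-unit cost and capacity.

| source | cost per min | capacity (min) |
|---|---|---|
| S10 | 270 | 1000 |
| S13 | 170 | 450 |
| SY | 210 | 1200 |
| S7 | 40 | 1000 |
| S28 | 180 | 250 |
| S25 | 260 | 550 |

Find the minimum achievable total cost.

Cheapest first:
S7 (40): use full 1000 → 1000 min to go.
S13 at 170: take all 450 min → 550 still needed.
S28 at 180: take all 250 min → 300 still needed.
Take 300 from SY at 210 to finish.
S25, S10: unused.
Cost = 1000×40 + 450×170 + 250×180 + 300×210 = 224500.

224500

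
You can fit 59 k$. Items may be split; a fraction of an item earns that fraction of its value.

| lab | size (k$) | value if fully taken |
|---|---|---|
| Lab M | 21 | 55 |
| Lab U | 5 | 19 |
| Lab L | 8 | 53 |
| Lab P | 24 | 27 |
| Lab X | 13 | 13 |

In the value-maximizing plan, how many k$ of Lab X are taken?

1

Best value per unit of size first: Lab L 53/8≈6.62, Lab U 19/5≈3.8, Lab M 55/21≈2.62, Lab P 27/24≈1.12, Lab X 13/13≈1.
Take all of Lab L (8 k$, value 53) ; 51 k$ left.
All 5 k$ of Lab U fit (value 19) ; 46 remain.
Lab M: take in full, 21 k$ for value 55 ; 25 left.
All 24 k$ of Lab P fit (value 27) ; 1 remain.
1 k$ left: a 1/13 share of Lab X gives 13×1/13 = 1.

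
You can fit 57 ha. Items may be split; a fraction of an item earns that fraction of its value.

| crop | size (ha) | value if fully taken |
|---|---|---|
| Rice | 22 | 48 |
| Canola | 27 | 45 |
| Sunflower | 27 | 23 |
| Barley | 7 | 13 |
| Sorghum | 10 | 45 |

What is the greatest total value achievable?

Sort by value density: Sorghum 45/10≈4.5, Rice 48/22≈2.18, Barley 13/7≈1.86, Canola 45/27≈1.67, Sunflower 23/27≈0.852.
All 10 ha of Sorghum fit (value 45) ; 47 remain.
Rice: take in full, 22 ha for value 48 ; 25 left.
All 7 ha of Barley fit (value 13) ; 18 remain.
Fill the last 18 ha with part of Canola: 18/27 of it earns 30.
Total value = 136.

136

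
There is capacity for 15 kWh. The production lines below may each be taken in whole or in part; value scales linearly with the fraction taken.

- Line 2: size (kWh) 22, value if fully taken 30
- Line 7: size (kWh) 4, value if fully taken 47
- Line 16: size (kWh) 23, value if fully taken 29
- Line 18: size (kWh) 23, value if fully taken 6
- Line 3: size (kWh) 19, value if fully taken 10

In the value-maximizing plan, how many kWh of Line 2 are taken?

11

Best value per unit of size first: Line 7 47/4≈11.8, Line 2 30/22≈1.36, Line 16 29/23≈1.26, Line 3 10/19≈0.526, Line 18 6/23≈0.261.
Take all of Line 7 (4 kWh, value 47) ; 11 kWh left.
Only 11 kWh remain; take 11/22 of Line 2 for value 30×11/22 = 15.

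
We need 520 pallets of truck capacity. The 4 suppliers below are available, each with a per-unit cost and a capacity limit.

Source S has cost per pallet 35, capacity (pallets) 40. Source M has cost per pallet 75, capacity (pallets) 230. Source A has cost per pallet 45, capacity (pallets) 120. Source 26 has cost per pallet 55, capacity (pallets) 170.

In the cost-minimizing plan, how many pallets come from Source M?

Fill from the cheapest supplier first.
Source S at 35: take all 40 pallets — 480 still needed.
Source A (45): use full 120 — 360 pallets to go.
Source 26 at 55: take all 170 pallets — 190 still needed.
Source M at 75: take 190 of its 230 — requirement met.

190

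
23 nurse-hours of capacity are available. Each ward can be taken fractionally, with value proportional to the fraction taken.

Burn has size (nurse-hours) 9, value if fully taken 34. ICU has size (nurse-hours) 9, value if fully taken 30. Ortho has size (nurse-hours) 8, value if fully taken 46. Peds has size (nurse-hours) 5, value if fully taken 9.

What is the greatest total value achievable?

100

Rank by value-to-size ratio: Ortho 46/8≈5.75, Burn 34/9≈3.78, ICU 30/9≈3.33, Peds 9/5≈1.8.
All 8 nurse-hours of Ortho fit (value 46) — 15 remain.
Take all of Burn (9 nurse-hours, value 34) — 6 nurse-hours left.
Fill the last 6 nurse-hours with part of ICU: 6/9 of it earns 20.
Total value = 100.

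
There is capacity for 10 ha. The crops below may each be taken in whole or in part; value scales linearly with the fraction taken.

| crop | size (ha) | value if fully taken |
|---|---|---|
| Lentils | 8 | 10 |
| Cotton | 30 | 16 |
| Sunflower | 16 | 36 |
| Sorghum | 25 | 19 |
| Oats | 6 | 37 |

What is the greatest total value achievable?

46

Best value per unit of size first: Oats 37/6≈6.17, Sunflower 36/16≈2.25, Lentils 10/8≈1.25, Sorghum 19/25≈0.76, Cotton 16/30≈0.533.
Oats: take in full, 6 ha for value 37 ; 4 left.
Fill the last 4 ha with part of Sunflower: 4/16 of it earns 9.
Total value = 46.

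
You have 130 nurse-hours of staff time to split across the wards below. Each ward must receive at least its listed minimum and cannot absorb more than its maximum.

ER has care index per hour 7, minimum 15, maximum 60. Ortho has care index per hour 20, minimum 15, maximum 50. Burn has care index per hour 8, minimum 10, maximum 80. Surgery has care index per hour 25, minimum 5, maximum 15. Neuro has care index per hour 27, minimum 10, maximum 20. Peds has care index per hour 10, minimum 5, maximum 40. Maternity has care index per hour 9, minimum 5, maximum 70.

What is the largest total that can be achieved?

Meeting every minimum uses 15+15+10+5+10+5+5 = 65 nurse-hours, leaving 65.
Highest care index per hour first: Neuro 27 > Surgery 25 > Ortho 20 > Peds 10 > Maternity 9 > Burn 8 > ER 7.
Give Neuro 10 more to hit its cap of 20 — 55 left.
Give Surgery 10 more to hit its cap of 15 — 45 left.
Ortho: +35 to 50 (cap) — 10 left.
Only 10 left; Peds takes them to reach 15.
Total = 7×15 + 20×50 + 8×10 + 25×15 + 27×20 + 10×15 + 9×5 = 2295.

2295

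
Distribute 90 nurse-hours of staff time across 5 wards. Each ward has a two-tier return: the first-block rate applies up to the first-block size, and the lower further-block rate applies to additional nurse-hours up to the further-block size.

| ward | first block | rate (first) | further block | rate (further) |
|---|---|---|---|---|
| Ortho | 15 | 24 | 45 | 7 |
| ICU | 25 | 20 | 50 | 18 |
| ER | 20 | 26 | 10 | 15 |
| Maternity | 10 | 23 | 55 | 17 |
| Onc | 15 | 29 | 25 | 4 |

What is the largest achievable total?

2135

Treat each block as its own option and order by rate: Onc/first 29 > ER/first 26 > Ortho/first 24 > Maternity/first 23 > ICU/first 20 > ICU/second 18 > Maternity/second 17 > ER/second 15 > Ortho/second 7 > Onc/second 4.
Onc/first (29): +15 → 75 left.
ER/first (26): +20 → 55 left.
Ortho/first (24): +15 → 40 left.
Fill Maternity first block (10 at 23) → 30 left.
Fill ICU first block (25 at 20) → 5 left.
ICU/second: +5 of 50 at 18; pool empty.
Total = 29×15 + 26×20 + 24×15 + 23×10 + 20×25 + 18×5 = 2135.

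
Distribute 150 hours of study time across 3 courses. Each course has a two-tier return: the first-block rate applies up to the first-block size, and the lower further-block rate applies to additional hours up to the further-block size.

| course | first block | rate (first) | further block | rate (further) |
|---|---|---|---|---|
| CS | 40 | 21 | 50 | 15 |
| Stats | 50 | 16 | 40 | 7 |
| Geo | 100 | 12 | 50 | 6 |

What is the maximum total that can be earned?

2510

Rank every tier by rate: CS/T1 21 > Stats/T1 16 > CS/T2 15 > Geo/T1 12 > Stats/T2 7 > Geo/T2 6.
CS/T1 (21): +40 — 110 left.
Stats T1 at 16: fill all 50 — 60 left.
CS/T2 (15): +50 — 10 left.
10 remain; put them into Geo T1 at 12.
Total = 21×40 + 16×50 + 15×50 + 12×10 = 2510.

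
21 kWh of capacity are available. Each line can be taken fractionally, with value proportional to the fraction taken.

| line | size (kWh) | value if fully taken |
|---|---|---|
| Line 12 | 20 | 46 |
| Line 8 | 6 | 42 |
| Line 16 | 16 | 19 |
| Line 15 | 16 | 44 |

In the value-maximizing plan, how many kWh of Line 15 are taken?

15

Rank by value-to-size ratio: Line 8 42/6≈7, Line 15 44/16≈2.75, Line 12 46/20≈2.3, Line 16 19/16≈1.19.
All 6 kWh of Line 8 fit (value 42) → 15 remain.
Fill the last 15 kWh with part of Line 15: 15/16 of it earns 41.25.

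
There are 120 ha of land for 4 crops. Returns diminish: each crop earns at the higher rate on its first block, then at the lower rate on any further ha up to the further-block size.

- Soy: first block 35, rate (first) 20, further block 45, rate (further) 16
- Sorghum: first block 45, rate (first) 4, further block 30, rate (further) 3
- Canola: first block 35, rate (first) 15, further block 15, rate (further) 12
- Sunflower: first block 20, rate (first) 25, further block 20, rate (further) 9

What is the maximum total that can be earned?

Rank every tier by rate: Sunflower/first 25 > Soy/first 20 > Soy/second 16 > Canola/first 15 > Canola/second 12 > Sunflower/second 9 > Sorghum/first 4 > Sorghum/second 3.
Sunflower first at 25: fill all 20 ; 100 left.
Fill Soy first block (35 at 20) ; 65 left.
Fill Soy second block (45 at 16) ; 20 left.
20 remain; put them into Canola first at 15.
Total = 25×20 + 20×35 + 16×45 + 15×20 = 2220.

2220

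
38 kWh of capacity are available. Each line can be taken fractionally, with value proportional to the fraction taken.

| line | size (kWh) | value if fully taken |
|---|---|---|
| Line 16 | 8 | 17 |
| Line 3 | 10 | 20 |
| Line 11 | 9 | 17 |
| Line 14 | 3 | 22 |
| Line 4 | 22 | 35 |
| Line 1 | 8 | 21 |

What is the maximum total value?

Rank by value-to-size ratio: Line 14 22/3≈7.33, Line 1 21/8≈2.62, Line 16 17/8≈2.12, Line 3 20/10≈2, Line 11 17/9≈1.89, Line 4 35/22≈1.59.
Take all of Line 14 (3 kWh, value 22) — 35 kWh left.
Line 1: take in full, 8 kWh for value 21 — 27 left.
All 8 kWh of Line 16 fit (value 17) — 19 remain.
All 10 kWh of Line 3 fit (value 20) — 9 remain.
Take all of Line 11 (9 kWh, value 17) — 0 kWh left.
Total value = 97.

97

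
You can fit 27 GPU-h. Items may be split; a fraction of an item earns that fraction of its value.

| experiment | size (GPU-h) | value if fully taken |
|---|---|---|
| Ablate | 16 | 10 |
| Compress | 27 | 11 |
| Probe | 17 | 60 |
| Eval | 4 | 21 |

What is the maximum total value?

Best value per unit of size first: Eval 21/4≈5.25, Probe 60/17≈3.53, Ablate 10/16≈0.625, Compress 11/27≈0.407.
Take all of Eval (4 GPU-h, value 21) ; 23 GPU-h left.
All 17 GPU-h of Probe fit (value 60) ; 6 remain.
Only 6 GPU-h remain; take 6/16 of Ablate for value 10×6/16 = 3.75.
Total value = 84.75.

84.75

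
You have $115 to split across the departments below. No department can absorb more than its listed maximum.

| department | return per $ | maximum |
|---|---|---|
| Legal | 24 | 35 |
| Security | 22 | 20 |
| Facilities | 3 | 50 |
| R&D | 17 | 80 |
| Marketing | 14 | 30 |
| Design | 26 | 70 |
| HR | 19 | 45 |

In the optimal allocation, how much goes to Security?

10

Order the departments by return per $: Design 26 > Legal 24 > Security 22 > HR 19 > R&D 17 > Marketing 14 > Facilities 3.
Design takes 70 to reach its cap of 70 ; 45 left.
Legal: +35 to 35 (cap) ; 10 left.
Security has room for 20 but only 10 remain, so it gets 10.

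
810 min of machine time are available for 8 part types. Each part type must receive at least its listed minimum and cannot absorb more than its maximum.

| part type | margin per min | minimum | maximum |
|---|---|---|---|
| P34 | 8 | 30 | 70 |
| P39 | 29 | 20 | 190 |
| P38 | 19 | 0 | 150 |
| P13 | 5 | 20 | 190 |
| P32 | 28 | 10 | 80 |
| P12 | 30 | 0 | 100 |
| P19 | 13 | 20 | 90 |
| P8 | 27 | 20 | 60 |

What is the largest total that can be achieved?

17300

Meeting every minimum uses 30+20+0+20+10+0+20+20 = 120 min, leaving 690.
Rank by margin per min: P12 30 > P39 29 > P32 28 > P8 27 > P38 19 > P19 13 > P34 8 > P13 5.
Give P12 100 more to hit its cap of 100 ; 590 left.
P39: +170 to 190 (cap) ; 420 left.
P32 takes 70 more to reach its cap of 80 ; 350 left.
Give P8 40 more to hit its cap of 60 ; 310 left.
P38: +150 to 150 (cap) ; 160 left.
P19: +70 to 90 (cap) ; 90 left.
Give P34 40 more to hit its cap of 70 ; 50 left.
P13: +50 (room for 170) → 70. Pool exhausted.
Total = 8×70 + 29×190 + 19×150 + 5×70 + 28×80 + 30×100 + 13×90 + 27×60 = 17300.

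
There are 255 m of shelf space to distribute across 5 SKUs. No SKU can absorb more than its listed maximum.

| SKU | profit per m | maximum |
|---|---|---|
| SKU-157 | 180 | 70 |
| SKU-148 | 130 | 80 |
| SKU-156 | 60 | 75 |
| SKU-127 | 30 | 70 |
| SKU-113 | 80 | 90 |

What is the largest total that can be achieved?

Highest profit per m first: SKU-157 180 > SKU-148 130 > SKU-113 80 > SKU-156 60 > SKU-127 30.
SKU-157 takes 70 to reach its cap of 70 → 185 left.
SKU-148 takes 80 to reach its cap of 80 → 105 left.
Give SKU-113 90 to hit its cap of 90 → 15 left.
Only 15 left; SKU-156 takes them to reach 15.
Total = 180×70 + 130×80 + 60×15 + 80×90 = 31100.

31100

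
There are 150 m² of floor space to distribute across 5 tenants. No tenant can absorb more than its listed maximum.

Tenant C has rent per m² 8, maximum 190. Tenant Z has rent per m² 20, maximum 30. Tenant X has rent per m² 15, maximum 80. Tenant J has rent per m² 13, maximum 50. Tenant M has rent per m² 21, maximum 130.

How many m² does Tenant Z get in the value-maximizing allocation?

20

Highest rent per m² first: Tenant M 21 > Tenant Z 20 > Tenant X 15 > Tenant J 13 > Tenant C 8.
Tenant M: +130 to 130 (cap) — 20 left.
Tenant Z: +20 (room for 30) → 20. Pool exhausted.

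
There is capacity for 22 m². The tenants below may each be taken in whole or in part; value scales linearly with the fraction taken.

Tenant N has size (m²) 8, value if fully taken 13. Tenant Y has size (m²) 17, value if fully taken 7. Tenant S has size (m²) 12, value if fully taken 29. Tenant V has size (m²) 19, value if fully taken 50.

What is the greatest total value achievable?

57.25

Sort by value density: Tenant V 50/19≈2.63, Tenant S 29/12≈2.42, Tenant N 13/8≈1.62, Tenant Y 7/17≈0.412.
All 19 m² of Tenant V fit (value 50) → 3 remain.
Fill the last 3 m² with part of Tenant S: 3/12 of it earns 7.25.
Total value = 57.25.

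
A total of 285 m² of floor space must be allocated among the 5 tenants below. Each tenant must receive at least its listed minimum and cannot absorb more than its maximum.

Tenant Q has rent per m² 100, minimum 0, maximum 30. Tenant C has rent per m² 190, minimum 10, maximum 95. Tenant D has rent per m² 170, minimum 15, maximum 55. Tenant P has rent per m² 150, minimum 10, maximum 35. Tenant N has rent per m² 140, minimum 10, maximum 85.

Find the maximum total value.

46050

Meeting every minimum uses 0+10+15+10+10 = 45 m², leaving 240.
Order the tenants by rent per m²: Tenant C 190 > Tenant D 170 > Tenant P 150 > Tenant N 140 > Tenant Q 100.
Tenant C takes 85 more to reach its cap of 95 → 155 left.
Give Tenant D 40 more to hit its cap of 55 → 115 left.
Tenant P: +25 to 35 (cap) → 90 left.
Tenant N: +75 to 85 (cap) → 15 left.
Tenant Q has room for 30 more but only 15 remain, so it gets 15.
Total = 100×15 + 190×95 + 170×55 + 150×35 + 140×85 = 46050.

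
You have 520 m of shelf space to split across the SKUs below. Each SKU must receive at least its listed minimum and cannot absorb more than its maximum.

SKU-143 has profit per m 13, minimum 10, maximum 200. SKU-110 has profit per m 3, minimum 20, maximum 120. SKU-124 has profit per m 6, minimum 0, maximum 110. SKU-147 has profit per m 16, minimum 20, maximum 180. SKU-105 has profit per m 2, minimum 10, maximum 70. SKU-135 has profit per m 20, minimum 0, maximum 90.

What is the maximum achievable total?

Meeting every minimum uses 10+20+0+20+10+0 = 60 m, leaving 460.
Order the SKUs by profit per m: SKU-135 20 > SKU-147 16 > SKU-143 13 > SKU-124 6 > SKU-110 3 > SKU-105 2.
SKU-135: +90 to 90 (cap) → 370 left.
SKU-147 takes 160 more to reach its cap of 180 → 210 left.
SKU-143 takes 190 more to reach its cap of 200 → 20 left.
SKU-124 has room for 110 more but only 20 remain, so it gets 20.
Total = 13×200 + 3×20 + 6×20 + 16×180 + 2×10 + 20×90 = 7480.

7480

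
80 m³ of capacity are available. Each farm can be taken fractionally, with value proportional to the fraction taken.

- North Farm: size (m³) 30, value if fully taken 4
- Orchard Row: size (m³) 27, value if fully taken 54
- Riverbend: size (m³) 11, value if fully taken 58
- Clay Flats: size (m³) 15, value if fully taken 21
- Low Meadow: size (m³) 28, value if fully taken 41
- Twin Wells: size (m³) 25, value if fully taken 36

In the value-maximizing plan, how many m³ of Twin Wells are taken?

14

Rank by value-to-size ratio: Riverbend 58/11≈5.27, Orchard Row 54/27≈2, Low Meadow 41/28≈1.46, Twin Wells 36/25≈1.44, Clay Flats 21/15≈1.4, North Farm 4/30≈0.133.
Take all of Riverbend (11 m³, value 58) → 69 m³ left.
Take all of Orchard Row (27 m³, value 54) → 42 m³ left.
All 28 m³ of Low Meadow fit (value 41) → 14 remain.
14 m³ left: a 14/25 share of Twin Wells gives 36×14/25 = 20.16.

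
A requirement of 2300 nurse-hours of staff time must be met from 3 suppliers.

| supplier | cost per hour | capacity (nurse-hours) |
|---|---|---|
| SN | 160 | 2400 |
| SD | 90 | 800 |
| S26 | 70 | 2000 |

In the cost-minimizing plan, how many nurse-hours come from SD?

300

Fill from the cheapest supplier first.
S26 at 70: take all 2000 nurse-hours → 300 still needed.
Take 300 from SD at 90 to finish.
SN: unused.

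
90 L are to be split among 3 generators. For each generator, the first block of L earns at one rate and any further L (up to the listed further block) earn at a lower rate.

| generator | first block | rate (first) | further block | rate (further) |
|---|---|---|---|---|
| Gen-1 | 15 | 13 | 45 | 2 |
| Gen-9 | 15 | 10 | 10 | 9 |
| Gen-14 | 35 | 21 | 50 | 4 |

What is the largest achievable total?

Treat each block as its own option and order by rate: Gen-14/first 21 > Gen-1/first 13 > Gen-9/first 10 > Gen-9/second 9 > Gen-14/second 4 > Gen-1/second 2.
Fill Gen-14 first block (35 at 21) — 55 left.
Fill Gen-1 first block (15 at 13) — 40 left.
Fill Gen-9 first block (15 at 10) — 25 left.
Fill Gen-9 second block (10 at 9) — 15 left.
15 remain; put them into Gen-14 second at 4.
Total = 21×35 + 13×15 + 10×15 + 9×10 + 4×15 = 1230.

1230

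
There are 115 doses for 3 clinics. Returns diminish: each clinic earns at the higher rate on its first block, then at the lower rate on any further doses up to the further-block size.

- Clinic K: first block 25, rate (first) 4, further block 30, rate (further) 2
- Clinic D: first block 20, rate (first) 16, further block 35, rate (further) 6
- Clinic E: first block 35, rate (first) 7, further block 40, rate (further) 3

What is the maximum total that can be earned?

Rank every tier by rate: Clinic D/tier1 16 > Clinic E/tier1 7 > Clinic D/tier2 6 > Clinic K/tier1 4 > Clinic E/tier2 3 > Clinic K/tier2 2.
Clinic D tier1 at 16: fill all 20 ; 95 left.
Clinic E/tier1 (7): +35 ; 60 left.
Clinic D/tier2 (6): +35 ; 25 left.
Clinic K tier1 at 4: fill all 25 ; 0 left.
Total = 16×20 + 7×35 + 6×35 + 4×25 = 875.

875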